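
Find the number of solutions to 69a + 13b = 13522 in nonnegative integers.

gcd(69, 13) = 1.
By Bézout, 69*(-3) + 13*(16) = 1.
One solution: (7, 1003).
General: a = 7 + 13t, b = 1003 - 69t.
a ≥ 0 ⇒ t ≥ 0; b ≥ 0 ⇒ t ≤ 14. So t ∈ [0, 14]: 15 solutions.

15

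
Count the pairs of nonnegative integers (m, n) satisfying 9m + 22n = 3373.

gcd(22, 9):
  22 = 2×9 + 4
  9 = 2×4 + 1
  4 = 4×1
so gcd(22, 9) = 1.
Back-substitute for Bézout coefficients:
  1 = 9 - 2×4
  ... = 9×(5) + 22×(-2)
Scale by 3373: one solution is (16865, -6746). Reduce m mod 22: (13, 148).
General: m = 13 + 22t, n = 148 - 9t.
m ≥ 0 ⇒ t ≥ 0; n ≥ 0 ⇒ t ≤ 16. So t ∈ [0, 16]: 17 solutions.

17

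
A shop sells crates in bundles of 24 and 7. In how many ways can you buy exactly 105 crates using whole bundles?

1

Need nonnegative integers with 24j + 7k = 105.
gcd(24, 7) = 1, and 24·(-2) + 7·(7) = 1.
So (j₀, k₀) = (-210, 735); general j = -210 + 7t, k = 735 - 24t.
j ≥ 0 ⇒ t ≥ 30; k ≥ 0 ⇒ t ≤ 30. That's 1 value of t.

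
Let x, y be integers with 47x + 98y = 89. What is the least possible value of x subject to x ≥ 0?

gcd(98, 47) = 1  (98 = 2×47 + 4, 47 = 11×4 + 3, 4 = 1×3 + 1, 3 = 3×1).
1 divides 89, so solutions exist.
Back-substituting, 47×(-25) + 98×(12) = 1.
Scale by 89/1 = 89: (x₀, y₀) = (-2225, 1068).
General solution: x = -2225 + 98t, y = 1068 - 47t for integer t.
x ≥ 0: smallest is -2225 mod 98 = 29 (at t = 23), with y = -13.

29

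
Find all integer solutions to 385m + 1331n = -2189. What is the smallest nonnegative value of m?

60

gcd(1331, 385) = 11  (1331 = 3*385 + 176, 385 = 2*176 + 33, 176 = 5*33 + 11, 33 = 3*11).
11 divides -2189, so solutions exist.
Back-substituting, 385*(-38) + 1331*(11) = 11.
Scale by -2189/11 = -199: (m₀, n₀) = (7562, -2189).
General solution: m = 7562 + 121t, n = -2189 - 35t for integer t.
m ≥ 0: smallest is 7562 mod 121 = 60 (at t = -62), with n = -19.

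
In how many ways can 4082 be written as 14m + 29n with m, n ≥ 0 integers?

10

gcd(29, 14):
  29 = 2×14 + 1
  14 = 14×1
so gcd(29, 14) = 1.
Back-substitute for Bézout coefficients:
  1 = 29 - 2×14
  ... = 14×(-2) + 29×(1)
Scale by 4082: one solution is (-8164, 4082). Reduce m mod 29: (14, 134).
General: m = 14 + 29t, n = 134 - 14t.
m ≥ 0 ⇒ t ≥ 0; n ≥ 0 ⇒ t ≤ 9. So t ∈ [0, 9]: 10 solutions.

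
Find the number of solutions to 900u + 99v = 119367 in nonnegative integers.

gcd(900, 99):
  900 = 9·99 + 9
  99 = 11·9
so gcd(900, 99) = 9.
Back-substitute for Bézout coefficients:
  9 = 900 - 9·99
  ... = 900·(1) + 99·(-9)
Scale by 13263: one solution is (13263, -119367). Reduce u mod 11: (8, 1133).
General: u = 8 + 11t, v = 1133 - 100t.
u ≥ 0 ⇒ t ≥ 0; v ≥ 0 ⇒ t ≤ 11. So t ∈ [0, 11]: 12 solutions.

12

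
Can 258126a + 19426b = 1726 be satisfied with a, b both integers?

no

gcd(258126, 19426) = 22  (258126 = 13·19426 + 5588, 19426 = 3·5588 + 2662, 5588 = 2·2662 + 264, 2662 = 10·264 + 22, 264 = 12·22).
22 does not divide 1726 (remainder 10), so no integer solutions.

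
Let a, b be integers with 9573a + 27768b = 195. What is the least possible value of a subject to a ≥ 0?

351

gcd(27768, 9573) = 3.
3 divides 195, so solutions exist.
By Bézout, 9573·(-4409) + 27768·(1520) = 3.
Scale by 195/3 = 65: (a₀, b₀) = (-286585, 98800).
General solution: a = -286585 + 9256t, b = 98800 - 3191t for integer t.
a ≥ 0: smallest is -286585 mod 9256 = 351 (at t = 31), with b = -121.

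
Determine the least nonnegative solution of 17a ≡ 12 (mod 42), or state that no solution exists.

gcd(42, 17) = 1  (42 = 2×17 + 8, 17 = 2×8 + 1, 8 = 8×1).
1 divides 12, so solutions exist.
Back-substituting, 17×(5) + 42×(-2) = 1.
So 17×(5) ≡ 1 (mod 42); multiply by 12: a ≡ 60 (mod 42).
Smallest nonnegative: a = 60 mod 42 = 18.

18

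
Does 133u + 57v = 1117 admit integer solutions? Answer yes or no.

gcd(133, 57) = 19  (133 = 2×57 + 19, 57 = 3×19).
19 does not divide 1117 (remainder 15), so no integer solutions.

no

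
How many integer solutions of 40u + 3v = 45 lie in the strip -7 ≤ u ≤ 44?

17

gcd(40, 3):
  40 = 13*3 + 1
  3 = 3*1
so gcd(40, 3) = 1.
Back-substitute for Bézout coefficients:
  1 = 40 - 13*3
  ... = 40*(1) + 3*(-13)
Scale by 45: particular solution (45, -585); reduce u mod 3: (0, 15).
General solution: u = 0 + 3t, v = 15 - 40t for integer t.
-7 ≤ 0 + 3t ≤ 44 gives t ∈ [-2, 14], which is 17 values.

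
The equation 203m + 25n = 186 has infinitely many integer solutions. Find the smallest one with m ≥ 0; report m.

gcd(203, 25):
  203 = 8·25 + 3
  25 = 8·3 + 1
  3 = 3·1
so gcd(203, 25) = 1.
1 divides 186, so solutions exist.
Back-substitute for Bézout coefficients:
  1 = 25 - 8·3
  ... = 203·(-8) + 25·(65)
Scale by 186/1 = 186: (m₀, n₀) = (-1488, 12090).
General solution: m = -1488 + 25t, n = 12090 - 203t for integer t.
m ≥ 0: smallest is -1488 mod 25 = 12 (at t = 60), with n = -90.

12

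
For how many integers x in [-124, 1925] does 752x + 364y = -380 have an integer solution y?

gcd(752, 364) = 4.
By Bézout, 752*(-15) + 364*(31) = 4.
Particular solution: (60, -125).
General solution: x = 60 + 91t, y = -125 - 188t for integer t.
-124 ≤ 60 + 91t ≤ 1925 gives t ∈ [-2, 20], which is 23 values.

23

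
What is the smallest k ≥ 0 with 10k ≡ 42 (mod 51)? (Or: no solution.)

gcd(51, 10) = 1.
1 divides 42, so solutions exist.
By Bézout, 10*(-5) + 51*(1) = 1.
So 10*(-5) ≡ 1 (mod 51); multiply by 42: k ≡ -210 (mod 51).
Smallest nonnegative: k = -210 mod 51 = 45.

45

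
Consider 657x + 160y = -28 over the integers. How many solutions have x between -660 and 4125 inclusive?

30

gcd(657, 160) = 1  (657 = 4*160 + 17, 160 = 9*17 + 7, 17 = 2*7 + 3, 7 = 2*3 + 1, 3 = 3*1).
Back-substituting, 657*(-47) + 160*(193) = 1.
Scale by -28: particular solution (1316, -5404); reduce x mod 160: (36, -148).
General solution: x = 36 + 160t, y = -148 - 657t for integer t.
-660 ≤ 36 + 160t ≤ 4125 gives t ∈ [-4, 25], which is 30 values.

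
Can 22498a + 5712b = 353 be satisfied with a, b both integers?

gcd(22498, 5712) = 14  (22498 = 3·5712 + 5362, 5712 = 1·5362 + 350, 5362 = 15·350 + 112, 350 = 3·112 + 14, 112 = 8·14).
14 does not divide 353 (remainder 3), so no integer solutions.

no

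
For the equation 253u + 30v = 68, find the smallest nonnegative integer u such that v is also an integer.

26

gcd(253, 30):
  253 = 8*30 + 13
  30 = 2*13 + 4
  13 = 3*4 + 1
  4 = 4*1
so gcd(253, 30) = 1.
1 divides 68, so solutions exist.
Back-substitute for Bézout coefficients:
  1 = 13 - 3*4
  ... = 253*(7) + 30*(-59)
Scale by 68/1 = 68: (u₀, v₀) = (476, -4012).
General solution: u = 476 + 30t, v = -4012 - 253t for integer t.
u ≥ 0: smallest is 476 mod 30 = 26 (at t = -15), with v = -217.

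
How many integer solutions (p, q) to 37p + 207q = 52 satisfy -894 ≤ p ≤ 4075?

gcd(207, 37) = 1  (207 = 5*37 + 22, 37 = 1*22 + 15, 22 = 1*15 + 7, 15 = 2*7 + 1, 7 = 7*1).
Back-substituting, 37*(28) + 207*(-5) = 1.
Scale by 52: particular solution (1456, -260); reduce p mod 207: (7, -1).
General solution: p = 7 + 207t, q = -1 - 37t for integer t.
-894 ≤ 7 + 207t ≤ 4075 gives t ∈ [-4, 19], which is 24 values.

24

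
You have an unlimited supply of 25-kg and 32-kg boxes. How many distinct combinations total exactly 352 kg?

1

Need nonnegative integers with 25j + 32k = 352.
gcd(25, 32) = 1, and 25·(9) + 32·(-7) = 1.
So (j₀, k₀) = (3168, -2464); general j = 3168 + 32t, k = -2464 - 25t.
j ≥ 0 ⇒ t ≥ -99; k ≥ 0 ⇒ t ≤ -99. That's 1 value of t.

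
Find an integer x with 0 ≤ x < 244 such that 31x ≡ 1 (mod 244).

63

gcd(244, 31) = 1  (244 = 7*31 + 27, 31 = 1*27 + 4, 27 = 6*4 + 3, 4 = 1*3 + 1, 3 = 3*1).
Back-substituting, 31*(63) + 244*(-8) = 1.
So 31*63 ≡ 1 (mod 244), and 63 mod 244 = 63.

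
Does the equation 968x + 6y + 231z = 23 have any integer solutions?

yes

gcd(968, 6) = 2.
gcd(2, 231) = 1.
1 divides 23, so integer solutions exist.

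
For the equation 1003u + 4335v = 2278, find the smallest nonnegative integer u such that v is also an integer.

106

gcd(4335, 1003) = 17  (4335 = 4*1003 + 323, 1003 = 3*323 + 34, 323 = 9*34 + 17, 34 = 2*17).
17 divides 2278, so solutions exist.
Back-substituting, 1003*(-121) + 4335*(28) = 17.
Scale by 2278/17 = 134: (u₀, v₀) = (-16214, 3752).
General solution: u = -16214 + 255t, v = 3752 - 59t for integer t.
u ≥ 0: smallest is -16214 mod 255 = 106 (at t = 64), with v = -24.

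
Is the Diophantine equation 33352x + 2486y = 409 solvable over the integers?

no

gcd(33352, 2486) = 22.
22 does not divide 409 (remainder 13), so no integer solutions.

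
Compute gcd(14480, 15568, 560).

gcd(15568, 14480) = 16  (15568 = 1*14480 + 1088, 14480 = 13*1088 + 336, 1088 = 3*336 + 80, 336 = 4*80 + 16, 80 = 5*16).
gcd(16, 560) = 16.

16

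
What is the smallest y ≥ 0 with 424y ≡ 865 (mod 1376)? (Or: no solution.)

gcd(1376, 424):
  1376 = 3·424 + 104
  424 = 4·104 + 8
  104 = 13·8
so gcd(1376, 424) = 8.
8 does not divide 865, so the congruence has no solution.

no solution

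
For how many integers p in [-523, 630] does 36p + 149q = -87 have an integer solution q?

8

gcd(149, 36) = 1.
By Bézout, 36·(29) + 149·(-7) = 1.
Particular solution: (10, -3).
General solution: p = 10 + 149t, q = -3 - 36t for integer t.
-523 ≤ 10 + 149t ≤ 630 gives t ∈ [-3, 4], which is 8 values.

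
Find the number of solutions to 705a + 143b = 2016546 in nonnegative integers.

20

gcd(705, 143) = 1  (705 = 4·143 + 133, 143 = 1·133 + 10, 133 = 13·10 + 3, 10 = 3·3 + 1, 3 = 3·1).
Back-substituting, 705·(-43) + 143·(212) = 1.
Scale by 2016546: one solution is (-86711478, 427507752). Reduce a mod 143: (4, 14082).
General: a = 4 + 143t, b = 14082 - 705t.
a ≥ 0 ⇒ t ≥ 0; b ≥ 0 ⇒ t ≤ 19. So t ∈ [0, 19]: 20 solutions.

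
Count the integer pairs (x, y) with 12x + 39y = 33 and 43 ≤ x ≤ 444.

gcd(39, 12):
  39 = 3·12 + 3
  12 = 4·3
so gcd(39, 12) = 3.
Back-substitute for Bézout coefficients:
  3 = 39 - 3·12
  ... = 12·(-3) + 39·(1)
Scale by 11: particular solution (-33, 11); reduce x mod 13: (6, -1).
General solution: x = 6 + 13t, y = -1 - 4t for integer t.
43 ≤ 6 + 13t ≤ 444 gives t ∈ [3, 33], which is 31 values.

31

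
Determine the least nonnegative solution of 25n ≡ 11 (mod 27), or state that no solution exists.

8

gcd(27, 25) = 1  (27 = 1×25 + 2, 25 = 12×2 + 1, 2 = 2×1).
1 divides 11, so solutions exist.
Back-substituting, 25×(13) + 27×(-12) = 1.
So 25×(13) ≡ 1 (mod 27); multiply by 11: n ≡ 143 (mod 27).
Smallest nonnegative: n = 143 mod 27 = 8.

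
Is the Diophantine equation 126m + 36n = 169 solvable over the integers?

no

gcd(126, 36) = 18  (126 = 3*36 + 18, 36 = 2*18).
18 does not divide 169 (remainder 7), so no integer solutions.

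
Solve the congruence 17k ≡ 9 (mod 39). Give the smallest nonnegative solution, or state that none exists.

gcd(39, 17) = 1.
1 divides 9, so solutions exist.
By Bézout, 17·(-16) + 39·(7) = 1.
So 17·(-16) ≡ 1 (mod 39); multiply by 9: k ≡ -144 (mod 39).
Smallest nonnegative: k = -144 mod 39 = 12.

12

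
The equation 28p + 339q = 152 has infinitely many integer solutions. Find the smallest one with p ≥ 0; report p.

gcd(339, 28) = 1.
1 divides 152, so solutions exist.
By Bézout, 28×(109) + 339×(-9) = 1.
Scale by 152/1 = 152: (p₀, q₀) = (16568, -1368).
General solution: p = 16568 + 339t, q = -1368 - 28t for integer t.
p ≥ 0: smallest is 16568 mod 339 = 296 (at t = -48), with q = -24.

296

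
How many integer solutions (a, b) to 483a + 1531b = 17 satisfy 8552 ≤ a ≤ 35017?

18

gcd(1531, 483):
  1531 = 3·483 + 82
  483 = 5·82 + 73
  82 = 1·73 + 9
  73 = 8·9 + 1
  9 = 9·1
so gcd(1531, 483) = 1.
Back-substitute for Bézout coefficients:
  1 = 73 - 8·9
  ... = 483·(168) + 1531·(-53)
Scale by 17: particular solution (2856, -901); reduce a mod 1531: (1325, -418).
General solution: a = 1325 + 1531t, b = -418 - 483t for integer t.
8552 ≤ 1325 + 1531t ≤ 35017 gives t ∈ [5, 22], which is 18 values.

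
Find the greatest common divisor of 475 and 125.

gcd(475, 125):
  475 = 3*125 + 100
  125 = 1*100 + 25
  100 = 4*25
so gcd(475, 125) = 25.

25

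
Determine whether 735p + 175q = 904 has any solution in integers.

no

gcd(735, 175) = 35  (735 = 4*175 + 35, 175 = 5*35).
35 does not divide 904 (remainder 29), so no integer solutions.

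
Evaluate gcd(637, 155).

gcd(637, 155):
  637 = 4·155 + 17
  155 = 9·17 + 2
  17 = 8·2 + 1
  2 = 2·1
so gcd(637, 155) = 1.

1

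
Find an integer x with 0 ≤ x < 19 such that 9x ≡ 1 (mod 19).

gcd(19, 9) = 1.
By Bézout, 9·(-2) + 19·(1) = 1.
So 9·-2 ≡ 1 (mod 19), and -2 mod 19 = 17.

17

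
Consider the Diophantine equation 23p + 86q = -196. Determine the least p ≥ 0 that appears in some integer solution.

70

gcd(86, 23) = 1.
1 divides -196, so solutions exist.
By Bézout, 23×(15) + 86×(-4) = 1.
Scale by -196/1 = -196: (p₀, q₀) = (-2940, 784).
General solution: p = -2940 + 86t, q = 784 - 23t for integer t.
p ≥ 0: smallest is -2940 mod 86 = 70 (at t = 35), with q = -21.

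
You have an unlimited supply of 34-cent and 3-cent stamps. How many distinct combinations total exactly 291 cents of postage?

Need nonnegative integers with 34j + 3k = 291.
gcd(34, 3) = 1, and 34·(1) + 3·(-11) = 1.
So (j₀, k₀) = (291, -3201); general j = 291 + 3t, k = -3201 - 34t.
j ≥ 0 ⇒ t ≥ -97; k ≥ 0 ⇒ t ≤ -95. That's 3 values of t.

3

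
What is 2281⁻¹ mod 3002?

229

gcd(3002, 2281) = 1.
By Bézout, 2281×(229) + 3002×(-174) = 1.
So 2281×229 ≡ 1 (mod 3002), and 229 mod 3002 = 229.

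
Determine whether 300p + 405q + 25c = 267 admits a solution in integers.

no

gcd(405, 300) = 15  (405 = 1·300 + 105, 300 = 2·105 + 90, 105 = 1·90 + 15, 90 = 6·15).
gcd(15, 25) = 5.
5 does not divide 267 (remainder 2), so no integer solutions.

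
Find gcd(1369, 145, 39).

1

gcd(1369, 145):
  1369 = 9·145 + 64
  145 = 2·64 + 17
  64 = 3·17 + 13
  17 = 1·13 + 4
  13 = 3·4 + 1
  4 = 4·1
so gcd(1369, 145) = 1.
gcd(1, 39) = 1.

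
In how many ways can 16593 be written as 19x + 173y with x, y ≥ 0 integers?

gcd(173, 19) = 1.
By Bézout, 19×(82) + 173×(-9) = 1.
One solution: (154, 79).
General: x = 154 + 173t, y = 79 - 19t.
x ≥ 0 ⇒ t ≥ 0; y ≥ 0 ⇒ t ≤ 4. So t ∈ [0, 4]: 5 solutions.

5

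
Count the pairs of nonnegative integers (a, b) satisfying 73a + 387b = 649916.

gcd(387, 73):
  387 = 5·73 + 22
  73 = 3·22 + 7
  22 = 3·7 + 1
  7 = 7·1
so gcd(387, 73) = 1.
Back-substitute for Bézout coefficients:
  1 = 22 - 3·7
  ... = 73·(-53) + 387·(10)
Scale by 649916: one solution is (-34445548, 6499160). Reduce a mod 387: (161, 1649).
General: a = 161 + 387t, b = 1649 - 73t.
a ≥ 0 ⇒ t ≥ 0; b ≥ 0 ⇒ t ≤ 22. So t ∈ [0, 22]: 23 solutions.

23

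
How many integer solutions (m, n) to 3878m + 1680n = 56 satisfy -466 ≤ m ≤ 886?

11

gcd(3878, 1680):
  3878 = 2*1680 + 518
  1680 = 3*518 + 126
  518 = 4*126 + 14
  126 = 9*14
so gcd(3878, 1680) = 14.
Back-substitute for Bézout coefficients:
  14 = 518 - 4*126
  ... = 3878*(13) + 1680*(-30)
Scale by 4: particular solution (52, -120); reduce m mod 120: (52, -120).
General solution: m = 52 + 120t, n = -120 - 277t for integer t.
-466 ≤ 52 + 120t ≤ 886 gives t ∈ [-4, 6], which is 11 values.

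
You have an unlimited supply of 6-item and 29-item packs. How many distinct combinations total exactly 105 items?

1

Need nonnegative integers with 6j + 29k = 105.
gcd(6, 29) = 1, and 6·(5) + 29·(-1) = 1.
So (j₀, k₀) = (525, -105); general j = 525 + 29t, k = -105 - 6t.
j ≥ 0 ⇒ t ≥ -18; k ≥ 0 ⇒ t ≤ -18. That's 1 value of t.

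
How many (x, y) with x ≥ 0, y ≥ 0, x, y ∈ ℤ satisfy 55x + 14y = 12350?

16

gcd(55, 14):
  55 = 3·14 + 13
  14 = 1·13 + 1
  13 = 13·1
so gcd(55, 14) = 1.
Back-substitute for Bézout coefficients:
  1 = 14 - 1·13
  ... = 55·(-1) + 14·(4)
Scale by 12350: one solution is (-12350, 49400). Reduce x mod 14: (12, 835).
General: x = 12 + 14t, y = 835 - 55t.
x ≥ 0 ⇒ t ≥ 0; y ≥ 0 ⇒ t ≤ 15. So t ∈ [0, 15]: 16 solutions.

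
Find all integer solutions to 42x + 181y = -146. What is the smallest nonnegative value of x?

gcd(181, 42) = 1  (181 = 4·42 + 13, 42 = 3·13 + 3, 13 = 4·3 + 1, 3 = 3·1).
1 divides -146, so solutions exist.
Back-substituting, 42·(-56) + 181·(13) = 1.
Scale by -146/1 = -146: (x₀, y₀) = (8176, -1898).
General solution: x = 8176 + 181t, y = -1898 - 42t for integer t.
x ≥ 0: smallest is 8176 mod 181 = 31 (at t = -45), with y = -8.

31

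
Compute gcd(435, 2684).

gcd(2684, 435):
  2684 = 6×435 + 74
  435 = 5×74 + 65
  74 = 1×65 + 9
  65 = 7×9 + 2
  9 = 4×2 + 1
  2 = 2×1
so gcd(2684, 435) = 1.

1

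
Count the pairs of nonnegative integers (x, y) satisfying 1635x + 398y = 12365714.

gcd(1635, 398) = 1  (1635 = 4·398 + 43, 398 = 9·43 + 11, 43 = 3·11 + 10, 11 = 1·10 + 1, 10 = 10·1).
Back-substituting, 1635·(-37) + 398·(152) = 1.
Scale by 12365714: one solution is (-457531418, 1879588528). Reduce x mod 398: (228, 30133).
General: x = 228 + 398t, y = 30133 - 1635t.
x ≥ 0 ⇒ t ≥ 0; y ≥ 0 ⇒ t ≤ 18. So t ∈ [0, 18]: 19 solutions.

19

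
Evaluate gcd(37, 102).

gcd(102, 37) = 1  (102 = 2*37 + 28, 37 = 1*28 + 9, 28 = 3*9 + 1, 9 = 9*1).

1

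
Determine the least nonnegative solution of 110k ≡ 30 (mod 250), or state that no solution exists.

gcd(250, 110) = 10.
10 divides 30, so solutions exist.
By Bézout, 110·(-9) + 250·(4) = 10.
So 110·(-9) ≡ 10 (mod 250); multiply by 3: k ≡ -27 (mod 25).
Smallest nonnegative: k = -27 mod 25 = 23.

23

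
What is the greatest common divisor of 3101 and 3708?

gcd(3708, 3101):
  3708 = 1*3101 + 607
  3101 = 5*607 + 66
  607 = 9*66 + 13
  66 = 5*13 + 1
  13 = 13*1
so gcd(3708, 3101) = 1.

1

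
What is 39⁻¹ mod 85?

24

gcd(85, 39) = 1.
By Bézout, 39×(24) + 85×(-11) = 1.
So 39×24 ≡ 1 (mod 85), and 24 mod 85 = 24.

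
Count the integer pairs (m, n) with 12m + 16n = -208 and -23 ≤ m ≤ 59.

gcd(16, 12) = 4.
By Bézout, 12*(-1) + 16*(1) = 4.
Particular solution: (0, -13).
General solution: m = 0 + 4t, n = -13 - 3t for integer t.
-23 ≤ 0 + 4t ≤ 59 gives t ∈ [-5, 14], which is 20 values.

20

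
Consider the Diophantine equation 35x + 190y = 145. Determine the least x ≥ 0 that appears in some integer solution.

15

gcd(190, 35) = 5  (190 = 5*35 + 15, 35 = 2*15 + 5, 15 = 3*5).
5 divides 145, so solutions exist.
Back-substituting, 35*(11) + 190*(-2) = 5.
Scale by 145/5 = 29: (x₀, y₀) = (319, -58).
General solution: x = 319 + 38t, y = -58 - 7t for integer t.
x ≥ 0: smallest is 319 mod 38 = 15 (at t = -8), with y = -2.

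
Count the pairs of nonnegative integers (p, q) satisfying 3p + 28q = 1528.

18

gcd(28, 3) = 1  (28 = 9×3 + 1, 3 = 3×1).
Back-substituting, 3×(-9) + 28×(1) = 1.
Scale by 1528: one solution is (-13752, 1528). Reduce p mod 28: (24, 52).
General: p = 24 + 28t, q = 52 - 3t.
p ≥ 0 ⇒ t ≥ 0; q ≥ 0 ⇒ t ≤ 17. So t ∈ [0, 17]: 18 solutions.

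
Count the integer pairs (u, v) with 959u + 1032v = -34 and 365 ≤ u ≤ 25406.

gcd(1032, 959) = 1.
By Bézout, 959·(311) + 1032·(-289) = 1.
Particular solution: (778, -723).
General solution: u = 778 + 1032t, v = -723 - 959t for integer t.
365 ≤ 778 + 1032t ≤ 25406 gives t ∈ [0, 23], which is 24 values.

24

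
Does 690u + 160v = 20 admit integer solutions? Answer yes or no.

yes

gcd(690, 160) = 10  (690 = 4×160 + 50, 160 = 3×50 + 10, 50 = 5×10).
10 divides 20, so integer solutions exist.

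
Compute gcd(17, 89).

1

gcd(89, 17):
  89 = 5×17 + 4
  17 = 4×4 + 1
  4 = 4×1
so gcd(89, 17) = 1.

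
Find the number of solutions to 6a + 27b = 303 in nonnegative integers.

6

gcd(27, 6) = 3  (27 = 4*6 + 3, 6 = 2*3).
Back-substituting, 6*(-4) + 27*(1) = 3.
Scale by 101: one solution is (-404, 101). Reduce a mod 9: (1, 11).
General: a = 1 + 9t, b = 11 - 2t.
a ≥ 0 ⇒ t ≥ 0; b ≥ 0 ⇒ t ≤ 5. So t ∈ [0, 5]: 6 solutions.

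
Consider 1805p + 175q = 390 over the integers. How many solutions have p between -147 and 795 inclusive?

27

gcd(1805, 175) = 5  (1805 = 10*175 + 55, 175 = 3*55 + 10, 55 = 5*10 + 5, 10 = 2*5).
Back-substituting, 1805*(16) + 175*(-165) = 5.
Scale by 78: particular solution (1248, -12870); reduce p mod 35: (23, -235).
General solution: p = 23 + 35t, q = -235 - 361t for integer t.
-147 ≤ 23 + 35t ≤ 795 gives t ∈ [-4, 22], which is 27 values.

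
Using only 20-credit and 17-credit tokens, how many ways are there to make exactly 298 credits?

Need nonnegative integers with 20j + 17k = 298.
gcd(20, 17) = 1, and 20·(6) + 17·(-7) = 1.
So (j₀, k₀) = (1788, -2086); general j = 1788 + 17t, k = -2086 - 20t.
j ≥ 0 ⇒ t ≥ -105; k ≥ 0 ⇒ t ≤ -105. That's 1 value of t.

1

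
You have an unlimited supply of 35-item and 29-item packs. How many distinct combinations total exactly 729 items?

Need nonnegative integers with 35j + 29k = 729.
gcd(35, 29) = 1, and 35·(5) + 29·(-6) = 1.
So (j₀, k₀) = (3645, -4374); general j = 3645 + 29t, k = -4374 - 35t.
j ≥ 0 ⇒ t ≥ -125; k ≥ 0 ⇒ t ≤ -125. That's 1 value of t.

1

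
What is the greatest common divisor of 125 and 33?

gcd(125, 33):
  125 = 3·33 + 26
  33 = 1·26 + 7
  26 = 3·7 + 5
  7 = 1·5 + 2
  5 = 2·2 + 1
  2 = 2·1
so gcd(125, 33) = 1.

1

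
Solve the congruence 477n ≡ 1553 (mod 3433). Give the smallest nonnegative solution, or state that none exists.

140

gcd(3433, 477) = 1.
1 divides 1553, so solutions exist.
By Bézout, 477*(986) + 3433*(-137) = 1.
So 477*(986) ≡ 1 (mod 3433); multiply by 1553: n ≡ 1531258 (mod 3433).
Smallest nonnegative: n = 1531258 mod 3433 = 140.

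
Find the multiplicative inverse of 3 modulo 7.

5

gcd(7, 3):
  7 = 2×3 + 1
  3 = 3×1
so gcd(7, 3) = 1.
Back-substitute for Bézout coefficients:
  1 = 7 - 2×3
  ... = 3×(-2) + 7×(1)
So 3×-2 ≡ 1 (mod 7), and -2 mod 7 = 5.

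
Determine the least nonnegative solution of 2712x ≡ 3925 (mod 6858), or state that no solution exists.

no solution

gcd(6858, 2712) = 6  (6858 = 2·2712 + 1434, 2712 = 1·1434 + 1278, 1434 = 1·1278 + 156, 1278 = 8·156 + 30, 156 = 5·30 + 6, 30 = 5·6).
6 does not divide 3925, so the congruence has no solution.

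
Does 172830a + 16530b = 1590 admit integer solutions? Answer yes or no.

yes

gcd(172830, 16530) = 30.
30 divides 1590, so integer solutions exist.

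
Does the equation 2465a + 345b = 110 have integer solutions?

gcd(2465, 345) = 5  (2465 = 7·345 + 50, 345 = 6·50 + 45, 50 = 1·45 + 5, 45 = 9·5).
5 divides 110, so integer solutions exist.

yes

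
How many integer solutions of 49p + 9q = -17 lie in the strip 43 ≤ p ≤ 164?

14

gcd(49, 9) = 1  (49 = 5*9 + 4, 9 = 2*4 + 1, 4 = 4*1).
Back-substituting, 49*(-2) + 9*(11) = 1.
Scale by -17: particular solution (34, -187); reduce p mod 9: (7, -40).
General solution: p = 7 + 9t, q = -40 - 49t for integer t.
43 ≤ 7 + 9t ≤ 164 gives t ∈ [4, 17], which is 14 values.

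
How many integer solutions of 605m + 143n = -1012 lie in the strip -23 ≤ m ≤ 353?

29

gcd(605, 143) = 11.
By Bézout, 605×(-4) + 143×(17) = 11.
Particular solution: (4, -24).
General solution: m = 4 + 13t, n = -24 - 55t for integer t.
-23 ≤ 4 + 13t ≤ 353 gives t ∈ [-2, 26], which is 29 values.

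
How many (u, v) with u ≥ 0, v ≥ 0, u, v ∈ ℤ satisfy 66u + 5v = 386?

1

gcd(66, 5) = 1.
By Bézout, 66·(1) + 5·(-13) = 1.
One solution: (1, 64).
General: u = 1 + 5t, v = 64 - 66t.
u ≥ 0 ⇒ t ≥ 0; v ≥ 0 ⇒ t ≤ 0. So t ∈ [0, 0]: 1 solution.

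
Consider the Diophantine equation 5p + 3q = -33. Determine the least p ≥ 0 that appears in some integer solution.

0

gcd(5, 3) = 1  (5 = 1×3 + 2, 3 = 1×2 + 1, 2 = 2×1).
1 divides -33, so solutions exist.
Back-substituting, 5×(-1) + 3×(2) = 1.
Scale by -33/1 = -33: (p₀, q₀) = (33, -66).
General solution: p = 33 + 3t, q = -66 - 5t for integer t.
p ≥ 0: smallest is 33 mod 3 = 0 (at t = -11), with q = -11.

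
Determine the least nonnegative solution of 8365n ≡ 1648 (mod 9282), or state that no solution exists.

gcd(9282, 8365):
  9282 = 1·8365 + 917
  8365 = 9·917 + 112
  917 = 8·112 + 21
  112 = 5·21 + 7
  21 = 3·7
so gcd(9282, 8365) = 7.
7 does not divide 1648, so the congruence has no solution.

no solution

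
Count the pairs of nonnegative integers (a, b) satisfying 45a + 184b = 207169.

gcd(184, 45) = 1  (184 = 4*45 + 4, 45 = 11*4 + 1, 4 = 4*1).
Back-substituting, 45*(45) + 184*(-11) = 1.
Scale by 207169: one solution is (9322605, -2278859). Reduce a mod 184: (61, 1111).
General: a = 61 + 184t, b = 1111 - 45t.
a ≥ 0 ⇒ t ≥ 0; b ≥ 0 ⇒ t ≤ 24. So t ∈ [0, 24]: 25 solutions.

25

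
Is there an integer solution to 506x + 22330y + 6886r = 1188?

yes

gcd(22330, 506) = 22  (22330 = 44·506 + 66, 506 = 7·66 + 44, 66 = 1·44 + 22, 44 = 2·22).
gcd(22, 6886) = 22.
22 divides 1188, so integer solutions exist.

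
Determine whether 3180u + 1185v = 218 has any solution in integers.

no

gcd(3180, 1185) = 15  (3180 = 2×1185 + 810, 1185 = 1×810 + 375, 810 = 2×375 + 60, 375 = 6×60 + 15, 60 = 4×15).
15 does not divide 218 (remainder 8), so no integer solutions.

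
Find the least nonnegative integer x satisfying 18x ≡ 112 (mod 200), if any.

84

gcd(200, 18) = 2.
2 divides 112, so solutions exist.
By Bézout, 18·(-11) + 200·(1) = 2.
So 18·(-11) ≡ 2 (mod 200); multiply by 56: x ≡ -616 (mod 100).
Smallest nonnegative: x = -616 mod 100 = 84.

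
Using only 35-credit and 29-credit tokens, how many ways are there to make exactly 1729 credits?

Need nonnegative integers with 35j + 29k = 1729.
gcd(35, 29) = 1, and 35·(5) + 29·(-6) = 1.
So (j₀, k₀) = (8645, -10374); general j = 8645 + 29t, k = -10374 - 35t.
j ≥ 0 ⇒ t ≥ -298; k ≥ 0 ⇒ t ≤ -297. That's 2 values of t.

2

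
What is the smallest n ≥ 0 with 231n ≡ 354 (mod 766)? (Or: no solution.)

gcd(766, 231):
  766 = 3·231 + 73
  231 = 3·73 + 12
  73 = 6·12 + 1
  12 = 12·1
so gcd(766, 231) = 1.
1 divides 354, so solutions exist.
Back-substitute for Bézout coefficients:
  1 = 73 - 6·12
  ... = 231·(-63) + 766·(19)
So 231·(-63) ≡ 1 (mod 766); multiply by 354: n ≡ -22302 (mod 766).
Smallest nonnegative: n = -22302 mod 766 = 678.

678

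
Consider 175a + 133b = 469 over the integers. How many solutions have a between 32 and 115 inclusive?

4

gcd(175, 133) = 7.
By Bézout, 175·(-3) + 133·(4) = 7.
Particular solution: (8, -7).
General solution: a = 8 + 19t, b = -7 - 25t for integer t.
32 ≤ 8 + 19t ≤ 115 gives t ∈ [2, 5], which is 4 values.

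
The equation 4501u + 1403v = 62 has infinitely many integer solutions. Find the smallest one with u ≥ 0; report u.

990

gcd(4501, 1403):
  4501 = 3×1403 + 292
  1403 = 4×292 + 235
  292 = 1×235 + 57
  235 = 4×57 + 7
  57 = 8×7 + 1
  7 = 7×1
so gcd(4501, 1403) = 1.
1 divides 62, so solutions exist.
Back-substitute for Bézout coefficients:
  1 = 57 - 8×7
  ... = 4501×(197) + 1403×(-632)
Scale by 62/1 = 62: (u₀, v₀) = (12214, -39184).
General solution: u = 12214 + 1403t, v = -39184 - 4501t for integer t.
u ≥ 0: smallest is 12214 mod 1403 = 990 (at t = -8), with v = -3176.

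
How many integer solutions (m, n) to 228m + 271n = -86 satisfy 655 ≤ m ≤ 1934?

gcd(271, 228):
  271 = 1·228 + 43
  228 = 5·43 + 13
  43 = 3·13 + 4
  13 = 3·4 + 1
  4 = 4·1
so gcd(271, 228) = 1.
Back-substitute for Bézout coefficients:
  1 = 13 - 3·4
  ... = 228·(63) + 271·(-53)
Scale by -86: particular solution (-5418, 4558); reduce m mod 271: (2, -2).
General solution: m = 2 + 271t, n = -2 - 228t for integer t.
655 ≤ 2 + 271t ≤ 1934 gives t ∈ [3, 7], which is 5 values.

5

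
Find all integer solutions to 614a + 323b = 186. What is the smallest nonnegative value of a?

gcd(614, 323):
  614 = 1*323 + 291
  323 = 1*291 + 32
  291 = 9*32 + 3
  32 = 10*3 + 2
  3 = 1*2 + 1
  2 = 2*1
so gcd(614, 323) = 1.
1 divides 186, so solutions exist.
Back-substitute for Bézout coefficients:
  1 = 3 - 1*2
  ... = 614*(111) + 323*(-211)
Scale by 186/1 = 186: (a₀, b₀) = (20646, -39246).
General solution: a = 20646 + 323t, b = -39246 - 614t for integer t.
a ≥ 0: smallest is 20646 mod 323 = 297 (at t = -63), with b = -564.

297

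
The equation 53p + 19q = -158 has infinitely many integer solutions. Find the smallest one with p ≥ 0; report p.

gcd(53, 19):
  53 = 2×19 + 15
  19 = 1×15 + 4
  15 = 3×4 + 3
  4 = 1×3 + 1
  3 = 3×1
so gcd(53, 19) = 1.
1 divides -158, so solutions exist.
Back-substitute for Bézout coefficients:
  1 = 4 - 1×3
  ... = 53×(-5) + 19×(14)
Scale by -158/1 = -158: (p₀, q₀) = (790, -2212).
General solution: p = 790 + 19t, q = -2212 - 53t for integer t.
p ≥ 0: smallest is 790 mod 19 = 11 (at t = -41), with q = -39.

11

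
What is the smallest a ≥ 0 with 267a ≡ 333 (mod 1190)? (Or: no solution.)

389

gcd(1190, 267):
  1190 = 4*267 + 122
  267 = 2*122 + 23
  122 = 5*23 + 7
  23 = 3*7 + 2
  7 = 3*2 + 1
  2 = 2*1
so gcd(1190, 267) = 1.
1 divides 333, so solutions exist.
Back-substitute for Bézout coefficients:
  1 = 7 - 3*2
  ... = 267*(-517) + 1190*(116)
So 267*(-517) ≡ 1 (mod 1190); multiply by 333: a ≡ -172161 (mod 1190).
Smallest nonnegative: a = -172161 mod 1190 = 389.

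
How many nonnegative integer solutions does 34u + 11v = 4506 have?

12

gcd(34, 11) = 1.
By Bézout, 34·(1) + 11·(-3) = 1.
One solution: (7, 388).
General: u = 7 + 11t, v = 388 - 34t.
u ≥ 0 ⇒ t ≥ 0; v ≥ 0 ⇒ t ≤ 11. So t ∈ [0, 11]: 12 solutions.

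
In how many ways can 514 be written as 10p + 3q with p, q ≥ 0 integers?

gcd(10, 3) = 1.
By Bézout, 10·(1) + 3·(-3) = 1.
One solution: (1, 168).
General: p = 1 + 3t, q = 168 - 10t.
p ≥ 0 ⇒ t ≥ 0; q ≥ 0 ⇒ t ≤ 16. So t ∈ [0, 16]: 17 solutions.

17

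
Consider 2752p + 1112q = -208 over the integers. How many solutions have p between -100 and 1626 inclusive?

gcd(2752, 1112) = 8  (2752 = 2×1112 + 528, 1112 = 2×528 + 56, 528 = 9×56 + 24, 56 = 2×24 + 8, 24 = 3×8).
Back-substituting, 2752×(-40) + 1112×(99) = 8.
Scale by -26: particular solution (1040, -2574); reduce p mod 139: (67, -166).
General solution: p = 67 + 139t, q = -166 - 344t for integer t.
-100 ≤ 67 + 139t ≤ 1626 gives t ∈ [-1, 11], which is 13 values.

13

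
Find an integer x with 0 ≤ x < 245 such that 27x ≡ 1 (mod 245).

118

gcd(245, 27) = 1  (245 = 9*27 + 2, 27 = 13*2 + 1, 2 = 2*1).
Back-substituting, 27*(118) + 245*(-13) = 1.
So 27*118 ≡ 1 (mod 245), and 118 mod 245 = 118.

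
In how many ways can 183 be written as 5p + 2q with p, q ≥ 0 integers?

gcd(5, 2) = 1  (5 = 2·2 + 1, 2 = 2·1).
Back-substituting, 5·(1) + 2·(-2) = 1.
Scale by 183: one solution is (183, -366). Reduce p mod 2: (1, 89).
General: p = 1 + 2t, q = 89 - 5t.
p ≥ 0 ⇒ t ≥ 0; q ≥ 0 ⇒ t ≤ 17. So t ∈ [0, 17]: 18 solutions.

18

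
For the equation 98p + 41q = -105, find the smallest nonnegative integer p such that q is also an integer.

37

gcd(98, 41) = 1.
1 divides -105, so solutions exist.
By Bézout, 98*(18) + 41*(-43) = 1.
Scale by -105/1 = -105: (p₀, q₀) = (-1890, 4515).
General solution: p = -1890 + 41t, q = 4515 - 98t for integer t.
p ≥ 0: smallest is -1890 mod 41 = 37 (at t = 47), with q = -91.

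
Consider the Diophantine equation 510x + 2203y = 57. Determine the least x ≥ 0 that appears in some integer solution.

gcd(2203, 510) = 1.
1 divides 57, so solutions exist.
By Bézout, 510×(-419) + 2203×(97) = 1.
Scale by 57/1 = 57: (x₀, y₀) = (-23883, 5529).
General solution: x = -23883 + 2203t, y = 5529 - 510t for integer t.
x ≥ 0: smallest is -23883 mod 2203 = 350 (at t = 11), with y = -81.

350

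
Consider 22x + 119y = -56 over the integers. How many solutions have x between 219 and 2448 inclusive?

gcd(119, 22):
  119 = 5·22 + 9
  22 = 2·9 + 4
  9 = 2·4 + 1
  4 = 4·1
so gcd(119, 22) = 1.
Back-substitute for Bézout coefficients:
  1 = 9 - 2·4
  ... = 22·(-27) + 119·(5)
Scale by -56: particular solution (1512, -280); reduce x mod 119: (84, -16).
General solution: x = 84 + 119t, y = -16 - 22t for integer t.
219 ≤ 84 + 119t ≤ 2448 gives t ∈ [2, 19], which is 18 values.

18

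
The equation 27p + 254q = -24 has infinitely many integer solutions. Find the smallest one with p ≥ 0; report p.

gcd(254, 27):
  254 = 9·27 + 11
  27 = 2·11 + 5
  11 = 2·5 + 1
  5 = 5·1
so gcd(254, 27) = 1.
1 divides -24, so solutions exist.
Back-substitute for Bézout coefficients:
  1 = 11 - 2·5
  ... = 27·(-47) + 254·(5)
Scale by -24/1 = -24: (p₀, q₀) = (1128, -120).
General solution: p = 1128 + 254t, q = -120 - 27t for integer t.
p ≥ 0: smallest is 1128 mod 254 = 112 (at t = -4), with q = -12.

112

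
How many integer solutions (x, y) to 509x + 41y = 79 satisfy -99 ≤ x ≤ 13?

gcd(509, 41):
  509 = 12·41 + 17
  41 = 2·17 + 7
  17 = 2·7 + 3
  7 = 2·3 + 1
  3 = 3·1
so gcd(509, 41) = 1.
Back-substitute for Bézout coefficients:
  1 = 7 - 2·3
  ... = 509·(-12) + 41·(149)
Scale by 79: particular solution (-948, 11771); reduce x mod 41: (36, -445).
General solution: x = 36 + 41t, y = -445 - 509t for integer t.
-99 ≤ 36 + 41t ≤ 13 gives t ∈ [-3, -1], which is 3 values.

3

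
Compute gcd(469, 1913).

gcd(1913, 469):
  1913 = 4*469 + 37
  469 = 12*37 + 25
  37 = 1*25 + 12
  25 = 2*12 + 1
  12 = 12*1
so gcd(1913, 469) = 1.

1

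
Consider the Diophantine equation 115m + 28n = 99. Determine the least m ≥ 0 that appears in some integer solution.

gcd(115, 28):
  115 = 4*28 + 3
  28 = 9*3 + 1
  3 = 3*1
so gcd(115, 28) = 1.
1 divides 99, so solutions exist.
Back-substitute for Bézout coefficients:
  1 = 28 - 9*3
  ... = 115*(-9) + 28*(37)
Scale by 99/1 = 99: (m₀, n₀) = (-891, 3663).
General solution: m = -891 + 28t, n = 3663 - 115t for integer t.
m ≥ 0: smallest is -891 mod 28 = 5 (at t = 32), with n = -17.

5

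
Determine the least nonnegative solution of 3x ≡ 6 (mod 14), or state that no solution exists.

gcd(14, 3) = 1  (14 = 4×3 + 2, 3 = 1×2 + 1, 2 = 2×1).
1 divides 6, so solutions exist.
Back-substituting, 3×(5) + 14×(-1) = 1.
So 3×(5) ≡ 1 (mod 14); multiply by 6: x ≡ 30 (mod 14).
Smallest nonnegative: x = 30 mod 14 = 2.

2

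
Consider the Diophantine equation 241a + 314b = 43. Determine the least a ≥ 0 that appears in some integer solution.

gcd(314, 241):
  314 = 1*241 + 73
  241 = 3*73 + 22
  73 = 3*22 + 7
  22 = 3*7 + 1
  7 = 7*1
so gcd(314, 241) = 1.
1 divides 43, so solutions exist.
Back-substitute for Bézout coefficients:
  1 = 22 - 3*7
  ... = 241*(43) + 314*(-33)
Scale by 43/1 = 43: (a₀, b₀) = (1849, -1419).
General solution: a = 1849 + 314t, b = -1419 - 241t for integer t.
a ≥ 0: smallest is 1849 mod 314 = 279 (at t = -5), with b = -214.

279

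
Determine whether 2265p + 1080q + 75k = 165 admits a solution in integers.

yes

gcd(2265, 1080) = 15  (2265 = 2*1080 + 105, 1080 = 10*105 + 30, 105 = 3*30 + 15, 30 = 2*15).
gcd(15, 75) = 15.
15 divides 165, so integer solutions exist.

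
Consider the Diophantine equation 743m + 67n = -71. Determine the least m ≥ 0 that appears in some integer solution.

gcd(743, 67):
  743 = 11×67 + 6
  67 = 11×6 + 1
  6 = 6×1
so gcd(743, 67) = 1.
1 divides -71, so solutions exist.
Back-substitute for Bézout coefficients:
  1 = 67 - 11×6
  ... = 743×(-11) + 67×(122)
Scale by -71/1 = -71: (m₀, n₀) = (781, -8662).
General solution: m = 781 + 67t, n = -8662 - 743t for integer t.
m ≥ 0: smallest is 781 mod 67 = 44 (at t = -11), with n = -489.

44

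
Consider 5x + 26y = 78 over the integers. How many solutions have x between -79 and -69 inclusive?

gcd(26, 5):
  26 = 5·5 + 1
  5 = 5·1
so gcd(26, 5) = 1.
Back-substitute for Bézout coefficients:
  1 = 26 - 5·5
  ... = 5·(-5) + 26·(1)
Scale by 78: particular solution (-390, 78); reduce x mod 26: (0, 3).
General solution: x = 0 + 26t, y = 3 - 5t for integer t.
-79 ≤ 0 + 26t ≤ -69 gives t ∈ [-3, -3], which is 1 value.

1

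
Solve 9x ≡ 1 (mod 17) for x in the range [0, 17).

gcd(17, 9):
  17 = 1*9 + 8
  9 = 1*8 + 1
  8 = 8*1
so gcd(17, 9) = 1.
Back-substitute for Bézout coefficients:
  1 = 9 - 1*8
  ... = 9*(2) + 17*(-1)
So 9*2 ≡ 1 (mod 17), and 2 mod 17 = 2.

2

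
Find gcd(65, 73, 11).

1

gcd(73, 65) = 1  (73 = 1*65 + 8, 65 = 8*8 + 1, 8 = 8*1).
gcd(1, 11) = 1.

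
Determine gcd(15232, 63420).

gcd(63420, 15232):
  63420 = 4*15232 + 2492
  15232 = 6*2492 + 280
  2492 = 8*280 + 252
  280 = 1*252 + 28
  252 = 9*28
so gcd(63420, 15232) = 28.

28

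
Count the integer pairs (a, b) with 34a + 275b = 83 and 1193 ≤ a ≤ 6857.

21

gcd(275, 34):
  275 = 8×34 + 3
  34 = 11×3 + 1
  3 = 3×1
so gcd(275, 34) = 1.
Back-substitute for Bézout coefficients:
  1 = 34 - 11×3
  ... = 34×(89) + 275×(-11)
Scale by 83: particular solution (7387, -913); reduce a mod 275: (237, -29).
General solution: a = 237 + 275t, b = -29 - 34t for integer t.
1193 ≤ 237 + 275t ≤ 6857 gives t ∈ [4, 24], which is 21 values.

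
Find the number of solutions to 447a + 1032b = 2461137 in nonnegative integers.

16

gcd(1032, 447) = 3  (1032 = 2×447 + 138, 447 = 3×138 + 33, 138 = 4×33 + 6, 33 = 5×6 + 3, 6 = 2×3).
Back-substituting, 447×(157) + 1032×(-68) = 3.
Scale by 820379: one solution is (128799503, -55785772). Reduce a mod 344: (55, 2361).
General: a = 55 + 344t, b = 2361 - 149t.
a ≥ 0 ⇒ t ≥ 0; b ≥ 0 ⇒ t ≤ 15. So t ∈ [0, 15]: 16 solutions.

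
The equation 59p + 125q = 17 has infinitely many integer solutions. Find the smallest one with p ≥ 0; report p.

gcd(125, 59):
  125 = 2·59 + 7
  59 = 8·7 + 3
  7 = 2·3 + 1
  3 = 3·1
so gcd(125, 59) = 1.
1 divides 17, so solutions exist.
Back-substitute for Bézout coefficients:
  1 = 7 - 2·3
  ... = 59·(-36) + 125·(17)
Scale by 17/1 = 17: (p₀, q₀) = (-612, 289).
General solution: p = -612 + 125t, q = 289 - 59t for integer t.
p ≥ 0: smallest is -612 mod 125 = 13 (at t = 5), with q = -6.

13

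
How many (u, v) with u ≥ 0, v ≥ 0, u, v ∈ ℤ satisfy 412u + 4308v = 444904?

gcd(4308, 412) = 4.
By Bézout, 412*(481) + 4308*(-46) = 4.
One solution: (808, 26).
General: u = 808 + 1077t, v = 26 - 103t.
u ≥ 0 ⇒ t ≥ 0; v ≥ 0 ⇒ t ≤ 0. So t ∈ [0, 0]: 1 solution.

1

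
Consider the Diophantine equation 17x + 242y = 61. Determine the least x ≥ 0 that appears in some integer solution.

89

gcd(242, 17):
  242 = 14·17 + 4
  17 = 4·4 + 1
  4 = 4·1
so gcd(242, 17) = 1.
1 divides 61, so solutions exist.
Back-substitute for Bézout coefficients:
  1 = 17 - 4·4
  ... = 17·(57) + 242·(-4)
Scale by 61/1 = 61: (x₀, y₀) = (3477, -244).
General solution: x = 3477 + 242t, y = -244 - 17t for integer t.
x ≥ 0: smallest is 3477 mod 242 = 89 (at t = -14), with y = -6.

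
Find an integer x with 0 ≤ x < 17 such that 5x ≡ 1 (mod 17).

7

gcd(17, 5) = 1  (17 = 3×5 + 2, 5 = 2×2 + 1, 2 = 2×1).
Back-substituting, 5×(7) + 17×(-2) = 1.
So 5×7 ≡ 1 (mod 17), and 7 mod 17 = 7.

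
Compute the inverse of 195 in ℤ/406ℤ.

279

gcd(406, 195):
  406 = 2×195 + 16
  195 = 12×16 + 3
  16 = 5×3 + 1
  3 = 3×1
so gcd(406, 195) = 1.
Back-substitute for Bézout coefficients:
  1 = 16 - 5×3
  ... = 195×(-127) + 406×(61)
So 195×-127 ≡ 1 (mod 406), and -127 mod 406 = 279.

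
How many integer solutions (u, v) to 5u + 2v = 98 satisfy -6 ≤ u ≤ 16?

gcd(5, 2) = 1  (5 = 2×2 + 1, 2 = 2×1).
Back-substituting, 5×(1) + 2×(-2) = 1.
Scale by 98: particular solution (98, -196); reduce u mod 2: (0, 49).
General solution: u = 0 + 2t, v = 49 - 5t for integer t.
-6 ≤ 0 + 2t ≤ 16 gives t ∈ [-3, 8], which is 12 values.

12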